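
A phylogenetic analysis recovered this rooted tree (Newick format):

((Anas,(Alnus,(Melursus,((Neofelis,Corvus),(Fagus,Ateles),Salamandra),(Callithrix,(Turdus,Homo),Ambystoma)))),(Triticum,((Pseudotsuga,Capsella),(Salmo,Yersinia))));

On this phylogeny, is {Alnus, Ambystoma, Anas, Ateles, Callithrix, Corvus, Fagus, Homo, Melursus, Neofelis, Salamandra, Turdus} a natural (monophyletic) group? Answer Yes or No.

The most recent common ancestor of these taxa subtends (Anas,(Alnus,(Melursus,((Neofelis,Corvus),(Fagus,Ateles),Salamandra),(Callithrix,(Turdus,Homo),Ambystoma)))).
That clade has exactly 12 tips — every listed taxon and nothing else — so the group is monophyletic.

Yes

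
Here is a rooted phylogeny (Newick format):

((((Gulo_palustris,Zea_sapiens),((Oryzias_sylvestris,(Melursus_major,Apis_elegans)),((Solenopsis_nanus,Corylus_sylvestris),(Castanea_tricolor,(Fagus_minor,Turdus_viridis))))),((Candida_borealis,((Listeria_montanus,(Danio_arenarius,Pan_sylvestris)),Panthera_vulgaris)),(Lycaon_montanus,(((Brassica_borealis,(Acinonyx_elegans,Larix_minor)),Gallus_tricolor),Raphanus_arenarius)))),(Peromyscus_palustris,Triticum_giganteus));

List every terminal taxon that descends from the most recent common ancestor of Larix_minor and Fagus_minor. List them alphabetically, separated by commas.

Acinonyx_elegans, Apis_elegans, Brassica_borealis, Candida_borealis, Castanea_tricolor, Corylus_sylvestris, Danio_arenarius, Fagus_minor, Gallus_tricolor, Gulo_palustris, Larix_minor, Listeria_montanus, Lycaon_montanus, Melursus_major, Oryzias_sylvestris, Pan_sylvestris, Panthera_vulgaris, Raphanus_arenarius, Solenopsis_nanus, Turdus_viridis, Zea_sapiens

Tracing Larix_minor: it sits inside (Acinonyx_elegans,Larix_minor).
Tracing Fagus_minor: it sits inside (Fagus_minor,Turdus_viridis).
The smallest clade enclosing both is (((Gulo_palustris,Zea_sapiens),((Oryzias_sylvestris,(Melursus_major,Apis_elegans)),((Solenopsis_nanus,Corylus_sylvestris),(Castanea_tricolor,(Fagus_minor,Turdus_viridis))))),((Candida_borealis,((Listeria_montanus,(Danio_arenarius,Pan_sylvestris)),Panthera_vulgaris)),(Lycaon_montanus,(((Brassica_borealis,(Acinonyx_elegans,Larix_minor)),Gallus_tricolor),Raphanus_arenarius)))); the answer is its 21 terminal taxa in alphabetical order.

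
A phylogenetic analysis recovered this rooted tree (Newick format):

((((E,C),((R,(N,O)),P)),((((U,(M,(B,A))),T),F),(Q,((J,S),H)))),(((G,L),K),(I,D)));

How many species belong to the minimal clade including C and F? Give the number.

The MRCA of C and F is the node subtending (((E,C),((R,(N,O)),P)),((((U,(M,(B,A))),T),F),(Q,((J,S),H)))).
That clade contains 16 terminal taxa: A, B, C, E, F, H, J, M, N, O, P, Q, R, S, T, U.

16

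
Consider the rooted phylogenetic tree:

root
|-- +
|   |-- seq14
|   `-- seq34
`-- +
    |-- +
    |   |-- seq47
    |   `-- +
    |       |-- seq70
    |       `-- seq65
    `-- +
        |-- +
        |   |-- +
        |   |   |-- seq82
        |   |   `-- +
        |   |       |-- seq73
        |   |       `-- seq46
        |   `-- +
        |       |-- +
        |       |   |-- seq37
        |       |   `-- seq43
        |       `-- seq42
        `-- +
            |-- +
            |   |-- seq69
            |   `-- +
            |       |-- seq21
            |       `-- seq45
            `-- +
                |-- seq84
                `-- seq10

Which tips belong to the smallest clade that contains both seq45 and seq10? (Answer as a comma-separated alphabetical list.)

Tracing seq45: it sits inside (seq21,seq45).
Tracing seq10: it sits inside (seq84,seq10).
The smallest clade enclosing both is ((seq69,(seq21,seq45)),(seq84,seq10)); the answer is its 5 terminal taxa in alphabetical order.

seq10, seq21, seq45, seq69, seq84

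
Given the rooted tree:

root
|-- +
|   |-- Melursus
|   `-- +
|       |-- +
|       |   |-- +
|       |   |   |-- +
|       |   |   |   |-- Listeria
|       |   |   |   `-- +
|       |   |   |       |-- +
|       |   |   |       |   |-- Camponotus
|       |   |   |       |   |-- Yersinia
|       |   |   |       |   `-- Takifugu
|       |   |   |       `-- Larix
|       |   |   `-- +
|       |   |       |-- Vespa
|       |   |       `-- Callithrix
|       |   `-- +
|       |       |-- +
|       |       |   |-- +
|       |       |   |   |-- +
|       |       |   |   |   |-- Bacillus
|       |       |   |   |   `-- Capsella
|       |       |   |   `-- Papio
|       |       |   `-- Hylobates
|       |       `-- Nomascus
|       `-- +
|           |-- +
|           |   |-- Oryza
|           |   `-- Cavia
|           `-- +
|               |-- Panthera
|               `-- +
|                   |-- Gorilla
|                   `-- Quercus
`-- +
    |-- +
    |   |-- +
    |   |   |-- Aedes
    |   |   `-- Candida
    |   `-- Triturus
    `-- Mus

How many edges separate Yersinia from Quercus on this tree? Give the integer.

10

The MRCA of Yersinia and Quercus is the node subtending ((((Listeria,((Camponotus,Yersinia,Takifugu),Larix)),(Vespa,Callithrix)),((((Bacillus,Capsella),Papio),Hylobates),Nomascus)),((Oryza,Cavia),(Panthera,(Gorilla,Quercus)))).
From Yersinia up to that node: 6 branches. From Quercus up to the same node: 4 branches. Total: 6 + 4 = 10.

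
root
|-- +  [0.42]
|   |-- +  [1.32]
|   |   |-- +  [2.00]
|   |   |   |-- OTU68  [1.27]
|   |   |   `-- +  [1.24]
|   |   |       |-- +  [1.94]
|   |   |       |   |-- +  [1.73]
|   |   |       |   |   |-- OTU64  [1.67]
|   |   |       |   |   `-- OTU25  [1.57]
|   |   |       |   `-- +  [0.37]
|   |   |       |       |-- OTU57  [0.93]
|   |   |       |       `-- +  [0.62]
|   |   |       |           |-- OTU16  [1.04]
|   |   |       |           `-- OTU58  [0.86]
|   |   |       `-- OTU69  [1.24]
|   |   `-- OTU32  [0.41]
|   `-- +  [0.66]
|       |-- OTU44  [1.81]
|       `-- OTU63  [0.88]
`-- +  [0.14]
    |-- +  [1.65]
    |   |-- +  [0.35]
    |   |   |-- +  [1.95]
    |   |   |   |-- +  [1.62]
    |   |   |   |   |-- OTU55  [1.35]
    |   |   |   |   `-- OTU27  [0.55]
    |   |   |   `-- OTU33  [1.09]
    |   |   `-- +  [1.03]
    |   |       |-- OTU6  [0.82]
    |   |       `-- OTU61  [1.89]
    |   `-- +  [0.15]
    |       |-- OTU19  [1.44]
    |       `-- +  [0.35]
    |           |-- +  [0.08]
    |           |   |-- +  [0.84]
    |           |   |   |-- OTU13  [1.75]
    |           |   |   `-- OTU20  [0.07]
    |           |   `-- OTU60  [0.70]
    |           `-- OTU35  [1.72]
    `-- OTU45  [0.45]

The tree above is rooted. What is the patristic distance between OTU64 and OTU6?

The path runs OTU64 → … → MRCA → … → OTU6; the MRCA is the root of the tree.
Branch lengths along that path: 1.67 + 1.73 + 1.94 + 1.24 + 2.00 + 1.32 + 0.42 + 0.14 + 1.65 + 0.35 + 1.03 + 0.82 = 14.31.

14.31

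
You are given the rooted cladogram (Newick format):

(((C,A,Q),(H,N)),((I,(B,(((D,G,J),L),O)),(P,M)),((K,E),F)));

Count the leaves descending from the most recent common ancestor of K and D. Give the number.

The MRCA of K and D is the node subtending ((I,(B,(((D,G,J),L),O)),(P,M)),((K,E),F)).
That clade contains 12 terminal taxa: B, D, E, F, G, I, J, K, L, M, O, P.

12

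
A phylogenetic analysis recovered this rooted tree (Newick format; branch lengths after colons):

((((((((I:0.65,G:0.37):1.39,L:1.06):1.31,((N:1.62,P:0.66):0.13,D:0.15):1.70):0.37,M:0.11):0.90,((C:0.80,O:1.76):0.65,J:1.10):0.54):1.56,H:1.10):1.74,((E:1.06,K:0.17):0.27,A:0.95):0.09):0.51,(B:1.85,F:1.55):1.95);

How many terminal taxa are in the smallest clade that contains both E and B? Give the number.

The MRCA of E and B is the root, so the clade is the entire tree.
That clade contains 16 terminal taxa: A, B, C, D, E, F, G, H, I, J, K, L, M, N, O, P.

16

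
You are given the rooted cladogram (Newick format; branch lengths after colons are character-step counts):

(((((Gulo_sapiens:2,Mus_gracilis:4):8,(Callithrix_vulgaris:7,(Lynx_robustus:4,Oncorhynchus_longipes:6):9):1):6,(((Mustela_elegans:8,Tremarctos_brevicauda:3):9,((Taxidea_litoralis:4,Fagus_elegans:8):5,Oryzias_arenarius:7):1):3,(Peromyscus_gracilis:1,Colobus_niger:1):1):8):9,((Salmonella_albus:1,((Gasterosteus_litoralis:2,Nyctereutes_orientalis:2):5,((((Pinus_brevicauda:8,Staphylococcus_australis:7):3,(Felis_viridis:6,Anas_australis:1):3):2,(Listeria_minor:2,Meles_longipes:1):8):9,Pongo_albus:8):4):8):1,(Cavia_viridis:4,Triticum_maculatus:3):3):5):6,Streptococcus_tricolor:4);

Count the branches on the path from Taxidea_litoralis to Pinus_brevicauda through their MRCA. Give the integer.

The MRCA of Taxidea_litoralis and Pinus_brevicauda is the node subtending ((((Gulo_sapiens,Mus_gracilis),(Callithrix_vulgaris,(Lynx_robustus,Oncorhynchus_longipes))),(((Mustela_elegans,Tremarctos_brevicauda),((Taxidea_litoralis,Fagus_elegans),Oryzias_arenarius)),(Peromyscus_gracilis,Colobus_niger))),((Salmonella_albus,((Gasterosteus_litoralis,Nyctereutes_orientalis),((((Pinus_brevicauda,Staphylococcus_australis),(Felis_viridis,Anas_australis)),(Listeria_minor,Meles_longipes)),Pongo_albus))),(Cavia_viridis,Triticum_maculatus))).
From Taxidea_litoralis up to that node: 6 branches. From Pinus_brevicauda up to the same node: 8 branches. Total: 6 + 8 = 14.

14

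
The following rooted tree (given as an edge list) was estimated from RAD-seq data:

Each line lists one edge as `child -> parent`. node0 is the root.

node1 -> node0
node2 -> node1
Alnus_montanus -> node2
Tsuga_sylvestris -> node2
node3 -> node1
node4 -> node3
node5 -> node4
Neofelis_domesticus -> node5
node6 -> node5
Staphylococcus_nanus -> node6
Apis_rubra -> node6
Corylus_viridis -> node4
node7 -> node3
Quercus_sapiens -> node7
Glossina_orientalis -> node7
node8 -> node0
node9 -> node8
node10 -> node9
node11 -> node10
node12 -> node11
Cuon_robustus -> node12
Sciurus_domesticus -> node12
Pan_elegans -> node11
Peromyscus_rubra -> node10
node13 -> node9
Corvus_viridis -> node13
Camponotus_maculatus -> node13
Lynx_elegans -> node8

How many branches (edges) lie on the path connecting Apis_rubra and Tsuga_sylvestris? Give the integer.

7

The MRCA of Apis_rubra and Tsuga_sylvestris is the node subtending ((Alnus_montanus,Tsuga_sylvestris),(((Neofelis_domesticus,(Staphylococcus_nanus,Apis_rubra)),Corylus_viridis),(Quercus_sapiens,Glossina_orientalis))).
From Apis_rubra up to that node: 5 branches. From Tsuga_sylvestris up to the same node: 2 branches. Total: 5 + 2 = 7.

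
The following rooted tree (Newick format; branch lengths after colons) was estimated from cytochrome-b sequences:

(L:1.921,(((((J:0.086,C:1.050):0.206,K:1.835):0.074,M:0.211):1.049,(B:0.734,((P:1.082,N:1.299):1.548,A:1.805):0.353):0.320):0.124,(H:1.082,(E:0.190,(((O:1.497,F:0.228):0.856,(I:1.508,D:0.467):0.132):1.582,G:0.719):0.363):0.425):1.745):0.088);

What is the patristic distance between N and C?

The path runs N → … → MRCA → … → C; the MRCA is the node subtending ((((J,C),K),M),(B,((P,N),A))).
Branch lengths along that path: 1.299 + 1.548 + 0.353 + 0.320 + 1.049 + 0.074 + 0.206 + 1.050 = 5.899.

5.899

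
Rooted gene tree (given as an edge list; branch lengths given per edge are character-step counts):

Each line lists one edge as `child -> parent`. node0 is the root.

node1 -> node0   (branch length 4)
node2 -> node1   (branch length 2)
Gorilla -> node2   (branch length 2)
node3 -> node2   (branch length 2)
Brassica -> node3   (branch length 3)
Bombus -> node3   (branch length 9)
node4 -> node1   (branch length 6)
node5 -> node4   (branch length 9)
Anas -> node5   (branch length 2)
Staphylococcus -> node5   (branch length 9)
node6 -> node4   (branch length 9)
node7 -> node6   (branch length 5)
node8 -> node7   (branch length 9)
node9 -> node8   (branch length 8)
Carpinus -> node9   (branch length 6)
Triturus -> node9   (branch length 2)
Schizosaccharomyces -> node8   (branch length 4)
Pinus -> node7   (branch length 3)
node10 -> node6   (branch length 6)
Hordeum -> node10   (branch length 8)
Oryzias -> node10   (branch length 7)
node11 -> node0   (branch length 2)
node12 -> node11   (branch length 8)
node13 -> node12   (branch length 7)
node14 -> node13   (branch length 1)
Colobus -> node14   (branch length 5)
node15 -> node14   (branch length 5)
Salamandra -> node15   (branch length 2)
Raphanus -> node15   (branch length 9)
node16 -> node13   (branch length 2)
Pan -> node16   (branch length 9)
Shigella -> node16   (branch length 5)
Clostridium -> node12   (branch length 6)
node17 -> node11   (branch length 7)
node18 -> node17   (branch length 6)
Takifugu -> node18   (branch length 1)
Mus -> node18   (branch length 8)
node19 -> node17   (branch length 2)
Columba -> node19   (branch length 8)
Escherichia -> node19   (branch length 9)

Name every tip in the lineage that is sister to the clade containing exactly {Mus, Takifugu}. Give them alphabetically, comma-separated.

Columba, Escherichia

The clade containing exactly {Mus, Takifugu} attaches to the tree at the node subtending ((Takifugu,Mus),(Columba,Escherichia)).
The other lineage descending from that same node — the sister group — is (Columba,Escherichia); its 2 tips in alphabetical order are the answer.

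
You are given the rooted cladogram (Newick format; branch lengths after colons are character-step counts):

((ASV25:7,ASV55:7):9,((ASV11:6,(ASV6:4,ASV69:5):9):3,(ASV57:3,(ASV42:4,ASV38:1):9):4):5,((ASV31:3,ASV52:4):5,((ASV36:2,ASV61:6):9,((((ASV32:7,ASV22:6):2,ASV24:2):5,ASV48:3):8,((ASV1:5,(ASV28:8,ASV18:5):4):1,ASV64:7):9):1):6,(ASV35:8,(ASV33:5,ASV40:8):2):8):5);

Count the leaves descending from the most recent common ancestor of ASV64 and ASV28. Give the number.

4

The MRCA of ASV64 and ASV28 is the node subtending ((ASV1,(ASV28,ASV18)),ASV64).
That clade contains 4 terminal taxa: ASV1, ASV18, ASV28, ASV64.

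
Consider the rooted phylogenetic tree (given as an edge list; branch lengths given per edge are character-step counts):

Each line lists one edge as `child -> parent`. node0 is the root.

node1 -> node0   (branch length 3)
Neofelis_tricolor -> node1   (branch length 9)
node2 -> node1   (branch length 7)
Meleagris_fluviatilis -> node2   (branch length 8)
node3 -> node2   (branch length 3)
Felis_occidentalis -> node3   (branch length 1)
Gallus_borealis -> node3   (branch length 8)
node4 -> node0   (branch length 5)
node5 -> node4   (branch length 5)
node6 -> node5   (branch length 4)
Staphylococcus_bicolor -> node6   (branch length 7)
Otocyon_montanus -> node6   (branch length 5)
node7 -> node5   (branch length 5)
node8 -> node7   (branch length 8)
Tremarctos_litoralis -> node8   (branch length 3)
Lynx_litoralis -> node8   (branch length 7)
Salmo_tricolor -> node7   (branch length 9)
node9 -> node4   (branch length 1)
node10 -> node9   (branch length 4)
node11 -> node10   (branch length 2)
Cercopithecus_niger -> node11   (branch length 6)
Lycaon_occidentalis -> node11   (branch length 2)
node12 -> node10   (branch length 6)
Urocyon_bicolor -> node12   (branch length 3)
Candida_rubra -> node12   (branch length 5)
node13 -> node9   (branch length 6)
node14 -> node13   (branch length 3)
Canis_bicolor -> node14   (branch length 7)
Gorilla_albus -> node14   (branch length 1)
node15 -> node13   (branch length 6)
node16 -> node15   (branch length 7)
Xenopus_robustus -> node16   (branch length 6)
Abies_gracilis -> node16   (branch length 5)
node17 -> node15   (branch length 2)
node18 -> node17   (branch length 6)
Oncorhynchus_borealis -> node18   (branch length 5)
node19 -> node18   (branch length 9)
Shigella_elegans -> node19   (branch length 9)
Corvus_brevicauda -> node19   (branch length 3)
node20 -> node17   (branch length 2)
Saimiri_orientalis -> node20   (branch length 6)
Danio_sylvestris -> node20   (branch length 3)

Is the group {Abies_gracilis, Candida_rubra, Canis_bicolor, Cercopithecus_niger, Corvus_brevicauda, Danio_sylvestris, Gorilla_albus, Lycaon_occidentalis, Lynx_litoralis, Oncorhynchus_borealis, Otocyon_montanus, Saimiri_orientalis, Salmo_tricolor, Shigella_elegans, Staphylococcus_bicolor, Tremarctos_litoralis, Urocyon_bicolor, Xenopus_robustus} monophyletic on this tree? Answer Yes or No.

Yes

The most recent common ancestor of these taxa subtends (((Staphylococcus_bicolor,Otocyon_montanus),((Tremarctos_litoralis,Lynx_litoralis),Salmo_tricolor)),(((Cercopithecus_niger,Lycaon_occidentalis),(Urocyon_bicolor,Candida_rubra)),((Canis_bicolor,Gorilla_albus),((Xenopus_robustus,Abies_gracilis),((Oncorhynchus_borealis,(Shigella_elegans,Corvus_brevicauda)),(Saimiri_orientalis,Danio_sylvestris)))))).
That clade has exactly 18 tips — every listed taxon and nothing else — so the group is monophyletic.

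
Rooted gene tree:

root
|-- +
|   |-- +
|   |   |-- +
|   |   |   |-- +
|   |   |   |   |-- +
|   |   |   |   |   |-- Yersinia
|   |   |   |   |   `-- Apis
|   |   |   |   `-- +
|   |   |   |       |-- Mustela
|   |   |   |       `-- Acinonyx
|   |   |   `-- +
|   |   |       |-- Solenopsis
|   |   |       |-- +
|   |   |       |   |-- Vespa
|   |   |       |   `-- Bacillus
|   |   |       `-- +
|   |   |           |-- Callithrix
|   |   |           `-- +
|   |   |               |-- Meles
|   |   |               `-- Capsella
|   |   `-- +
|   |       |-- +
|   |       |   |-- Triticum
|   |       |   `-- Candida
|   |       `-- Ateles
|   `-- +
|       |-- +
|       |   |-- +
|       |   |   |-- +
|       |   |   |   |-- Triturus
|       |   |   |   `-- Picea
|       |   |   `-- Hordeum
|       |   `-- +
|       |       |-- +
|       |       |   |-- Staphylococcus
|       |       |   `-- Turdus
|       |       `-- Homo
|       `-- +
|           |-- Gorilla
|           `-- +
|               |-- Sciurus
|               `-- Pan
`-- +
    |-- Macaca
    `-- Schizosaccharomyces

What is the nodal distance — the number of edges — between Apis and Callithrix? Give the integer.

6

The MRCA of Apis and Callithrix is the node subtending (((Yersinia,Apis),(Mustela,Acinonyx)),(Solenopsis,(Vespa,Bacillus),(Callithrix,(Meles,Capsella)))).
From Apis up to that node: 3 branches. From Callithrix up to the same node: 3 branches. Total: 3 + 3 = 6.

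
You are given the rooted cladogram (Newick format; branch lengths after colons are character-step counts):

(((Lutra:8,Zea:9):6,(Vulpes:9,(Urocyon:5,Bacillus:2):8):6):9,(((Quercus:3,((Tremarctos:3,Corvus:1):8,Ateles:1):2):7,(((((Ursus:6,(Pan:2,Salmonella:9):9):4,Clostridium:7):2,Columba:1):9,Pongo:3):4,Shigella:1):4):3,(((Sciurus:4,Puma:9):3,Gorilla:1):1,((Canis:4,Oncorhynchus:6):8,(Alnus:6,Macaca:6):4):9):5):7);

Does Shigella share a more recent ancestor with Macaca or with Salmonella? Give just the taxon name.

Salmonella

The MRCA of Shigella and Salmonella subtends (((((Ursus,(Pan,Salmonella)),Clostridium),Columba),Pongo),Shigella) (7 taxa).
The MRCA of Shigella and Macaca subtends (((Quercus,((Tremarctos,Corvus),Ateles)),(((((Ursus,(Pan,Salmonella)),Clostridium),Columba),Pongo),Shigella)),(((Sciurus,Puma),Gorilla),((Canis,Oncorhynchus),(Alnus,Macaca)))) (18 taxa).
The first is nested inside the second, so Shigella shares a more recent common ancestor with Salmonella.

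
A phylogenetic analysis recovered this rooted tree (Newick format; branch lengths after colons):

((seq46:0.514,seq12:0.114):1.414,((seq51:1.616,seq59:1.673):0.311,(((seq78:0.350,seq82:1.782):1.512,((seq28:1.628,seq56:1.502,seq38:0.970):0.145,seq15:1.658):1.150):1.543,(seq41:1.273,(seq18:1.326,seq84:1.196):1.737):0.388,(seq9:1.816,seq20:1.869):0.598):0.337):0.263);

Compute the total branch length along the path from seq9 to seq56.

6.754

The path runs seq9 → … → MRCA → … → seq56; the MRCA is the node subtending (((seq78,seq82),((seq28,seq56,seq38),seq15)),(seq41,(seq18,seq84)),(seq9,seq20)).
Branch lengths along that path: 1.816 + 0.598 + 1.543 + 1.150 + 0.145 + 1.502 = 6.754.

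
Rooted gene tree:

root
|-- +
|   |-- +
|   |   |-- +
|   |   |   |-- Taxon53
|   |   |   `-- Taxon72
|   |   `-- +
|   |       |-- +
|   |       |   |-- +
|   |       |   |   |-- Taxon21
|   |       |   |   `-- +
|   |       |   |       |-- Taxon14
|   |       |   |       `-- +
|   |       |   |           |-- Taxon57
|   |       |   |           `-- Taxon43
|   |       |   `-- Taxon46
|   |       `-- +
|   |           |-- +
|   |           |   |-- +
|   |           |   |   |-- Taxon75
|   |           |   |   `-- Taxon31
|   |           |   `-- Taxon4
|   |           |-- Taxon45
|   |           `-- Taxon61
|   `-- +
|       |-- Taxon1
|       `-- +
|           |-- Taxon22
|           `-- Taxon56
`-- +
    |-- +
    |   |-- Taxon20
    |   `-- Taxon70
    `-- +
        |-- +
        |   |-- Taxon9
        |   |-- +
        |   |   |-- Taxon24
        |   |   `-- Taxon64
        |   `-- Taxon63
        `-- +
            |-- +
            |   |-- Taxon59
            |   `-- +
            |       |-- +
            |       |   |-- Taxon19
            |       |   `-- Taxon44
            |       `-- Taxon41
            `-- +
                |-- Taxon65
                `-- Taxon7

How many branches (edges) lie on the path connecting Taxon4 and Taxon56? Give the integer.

8

The MRCA of Taxon4 and Taxon56 is the node subtending (((Taxon53,Taxon72),(((Taxon21,(Taxon14,(Taxon57,Taxon43))),Taxon46),(((Taxon75,Taxon31),Taxon4),Taxon45,Taxon61))),(Taxon1,(Taxon22,Taxon56))).
From Taxon4 up to that node: 5 branches. From Taxon56 up to the same node: 3 branches. Total: 5 + 3 = 8.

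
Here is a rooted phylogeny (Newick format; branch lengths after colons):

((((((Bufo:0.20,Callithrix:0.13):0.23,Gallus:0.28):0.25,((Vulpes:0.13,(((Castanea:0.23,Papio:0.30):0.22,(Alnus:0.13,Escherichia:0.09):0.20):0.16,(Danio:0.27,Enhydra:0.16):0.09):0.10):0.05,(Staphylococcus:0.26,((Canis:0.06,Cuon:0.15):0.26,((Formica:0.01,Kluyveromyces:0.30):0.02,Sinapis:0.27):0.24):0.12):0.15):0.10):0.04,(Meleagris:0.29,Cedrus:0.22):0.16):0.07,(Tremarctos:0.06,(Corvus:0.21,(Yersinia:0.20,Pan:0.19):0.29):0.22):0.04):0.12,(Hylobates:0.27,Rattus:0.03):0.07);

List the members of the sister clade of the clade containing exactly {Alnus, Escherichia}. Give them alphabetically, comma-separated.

Castanea, Papio

The clade containing exactly {Alnus, Escherichia} attaches to the tree at the node subtending ((Castanea,Papio),(Alnus,Escherichia)).
The other lineage descending from that same node — the sister group — is (Castanea,Papio); its 2 tips in alphabetical order are the answer.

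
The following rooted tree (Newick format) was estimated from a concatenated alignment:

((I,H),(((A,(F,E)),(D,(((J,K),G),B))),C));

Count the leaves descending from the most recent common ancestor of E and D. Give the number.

The MRCA of E and D is the node subtending ((A,(F,E)),(D,(((J,K),G),B))).
That clade contains 8 terminal taxa: A, B, D, E, F, G, J, K.

8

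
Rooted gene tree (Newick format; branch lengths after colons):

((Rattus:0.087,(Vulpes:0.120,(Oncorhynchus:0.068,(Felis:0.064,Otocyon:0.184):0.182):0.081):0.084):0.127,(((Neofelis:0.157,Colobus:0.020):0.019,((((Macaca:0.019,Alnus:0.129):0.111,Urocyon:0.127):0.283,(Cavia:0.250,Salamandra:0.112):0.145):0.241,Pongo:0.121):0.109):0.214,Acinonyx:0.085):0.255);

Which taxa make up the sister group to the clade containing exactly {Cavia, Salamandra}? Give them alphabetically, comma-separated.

Alnus, Macaca, Urocyon

The clade containing exactly {Cavia, Salamandra} attaches to the tree at the node subtending (((Macaca,Alnus),Urocyon),(Cavia,Salamandra)).
The other lineage descending from that same node — the sister group — is ((Macaca,Alnus),Urocyon); its 3 tips in alphabetical order are the answer.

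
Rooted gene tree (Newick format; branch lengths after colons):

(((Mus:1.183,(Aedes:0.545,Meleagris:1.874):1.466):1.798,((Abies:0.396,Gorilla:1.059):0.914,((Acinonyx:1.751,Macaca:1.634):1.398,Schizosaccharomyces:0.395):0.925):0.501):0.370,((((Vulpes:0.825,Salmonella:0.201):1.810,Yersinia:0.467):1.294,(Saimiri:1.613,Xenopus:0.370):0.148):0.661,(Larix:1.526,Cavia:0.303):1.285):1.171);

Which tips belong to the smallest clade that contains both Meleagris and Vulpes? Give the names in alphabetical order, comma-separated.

Tracing Meleagris: it sits inside (Aedes,Meleagris).
Tracing Vulpes: it sits inside (Vulpes,Salmonella).
The smallest clade enclosing both is the whole tree (their MRCA is the root), so the answer is all 15 tips in alphabetical order.

Abies, Acinonyx, Aedes, Cavia, Gorilla, Larix, Macaca, Meleagris, Mus, Saimiri, Salmonella, Schizosaccharomyces, Vulpes, Xenopus, Yersinia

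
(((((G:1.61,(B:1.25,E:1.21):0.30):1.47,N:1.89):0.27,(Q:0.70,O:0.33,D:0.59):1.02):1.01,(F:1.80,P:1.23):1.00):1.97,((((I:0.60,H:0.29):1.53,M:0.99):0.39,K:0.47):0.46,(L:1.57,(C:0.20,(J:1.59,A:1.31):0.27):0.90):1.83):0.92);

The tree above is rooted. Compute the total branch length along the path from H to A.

6.98

The path runs H → … → MRCA → … → A; the MRCA is the node subtending ((((I,H),M),K),(L,(C,(J,A)))).
Branch lengths along that path: 0.29 + 1.53 + 0.39 + 0.46 + 1.83 + 0.90 + 0.27 + 1.31 = 6.98.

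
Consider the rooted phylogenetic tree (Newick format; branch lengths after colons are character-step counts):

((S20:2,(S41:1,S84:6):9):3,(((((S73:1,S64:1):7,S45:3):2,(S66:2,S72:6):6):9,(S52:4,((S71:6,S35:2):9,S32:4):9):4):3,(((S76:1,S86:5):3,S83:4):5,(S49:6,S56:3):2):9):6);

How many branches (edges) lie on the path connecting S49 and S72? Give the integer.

7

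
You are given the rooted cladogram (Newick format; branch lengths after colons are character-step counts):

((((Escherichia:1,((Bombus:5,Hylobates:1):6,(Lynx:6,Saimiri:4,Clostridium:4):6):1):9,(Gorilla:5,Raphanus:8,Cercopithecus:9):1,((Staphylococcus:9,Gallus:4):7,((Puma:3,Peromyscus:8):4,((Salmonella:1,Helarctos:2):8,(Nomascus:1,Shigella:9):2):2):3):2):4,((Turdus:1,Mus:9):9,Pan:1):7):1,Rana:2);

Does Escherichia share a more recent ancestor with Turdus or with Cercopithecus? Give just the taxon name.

The MRCA of Escherichia and Cercopithecus subtends ((Escherichia,((Bombus,Hylobates),(Lynx,Saimiri,Clostridium))),(Gorilla,Raphanus,Cercopithecus),((Staphylococcus,Gallus),((Puma,Peromyscus),((Salmonella,Helarctos),(Nomascus,Shigella))))) (17 taxa).
The MRCA of Escherichia and Turdus subtends (((Escherichia,((Bombus,Hylobates),(Lynx,Saimiri,Clostridium))),(Gorilla,Raphanus,Cercopithecus),((Staphylococcus,Gallus),((Puma,Peromyscus),((Salmonella,Helarctos),(Nomascus,Shigella))))),((Turdus,Mus),Pan)) (20 taxa).
The first is nested inside the second, so Escherichia shares a more recent common ancestor with Cercopithecus.

Cercopithecus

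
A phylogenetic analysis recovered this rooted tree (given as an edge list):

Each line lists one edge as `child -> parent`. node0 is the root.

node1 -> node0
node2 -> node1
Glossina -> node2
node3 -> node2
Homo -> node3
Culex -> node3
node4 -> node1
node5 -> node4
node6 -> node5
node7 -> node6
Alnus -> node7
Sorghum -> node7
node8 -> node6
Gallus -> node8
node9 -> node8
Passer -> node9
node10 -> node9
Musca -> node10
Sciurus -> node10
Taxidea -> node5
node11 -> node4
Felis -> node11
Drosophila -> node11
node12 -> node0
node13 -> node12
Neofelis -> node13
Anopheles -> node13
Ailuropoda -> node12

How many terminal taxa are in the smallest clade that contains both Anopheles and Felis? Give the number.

15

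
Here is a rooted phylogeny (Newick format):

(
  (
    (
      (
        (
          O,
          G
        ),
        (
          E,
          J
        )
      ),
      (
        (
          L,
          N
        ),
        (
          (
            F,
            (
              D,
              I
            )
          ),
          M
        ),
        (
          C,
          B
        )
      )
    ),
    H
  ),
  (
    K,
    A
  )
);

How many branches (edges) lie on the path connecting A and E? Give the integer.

7

The MRCA of A and E is the root of the tree.
From A up to that node: 2 branches. From E up to the same node: 5 branches. Total: 2 + 5 = 7.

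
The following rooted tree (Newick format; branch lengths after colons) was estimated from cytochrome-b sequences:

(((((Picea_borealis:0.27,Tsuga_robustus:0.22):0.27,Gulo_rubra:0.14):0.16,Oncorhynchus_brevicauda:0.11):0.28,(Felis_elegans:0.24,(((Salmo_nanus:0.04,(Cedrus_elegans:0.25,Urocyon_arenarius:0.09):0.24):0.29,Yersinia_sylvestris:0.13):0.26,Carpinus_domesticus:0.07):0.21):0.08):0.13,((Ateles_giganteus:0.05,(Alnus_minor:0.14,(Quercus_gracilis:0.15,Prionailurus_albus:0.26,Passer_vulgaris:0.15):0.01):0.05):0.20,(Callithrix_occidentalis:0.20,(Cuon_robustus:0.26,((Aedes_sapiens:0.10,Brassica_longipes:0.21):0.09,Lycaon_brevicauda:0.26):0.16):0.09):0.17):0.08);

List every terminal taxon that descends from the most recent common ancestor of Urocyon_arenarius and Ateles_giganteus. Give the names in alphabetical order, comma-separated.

Tracing Urocyon_arenarius: it sits inside (Cedrus_elegans,Urocyon_arenarius).
Tracing Ateles_giganteus: it sits inside (Ateles_giganteus,(Alnus_minor,(Quercus_gracilis,Prionailurus_albus,Passer_vulgaris))).
The smallest clade enclosing both is the whole tree (their MRCA is the root), so the answer is all 20 tips in alphabetical order.

Aedes_sapiens, Alnus_minor, Ateles_giganteus, Brassica_longipes, Callithrix_occidentalis, Carpinus_domesticus, Cedrus_elegans, Cuon_robustus, Felis_elegans, Gulo_rubra, Lycaon_brevicauda, Oncorhynchus_brevicauda, Passer_vulgaris, Picea_borealis, Prionailurus_albus, Quercus_gracilis, Salmo_nanus, Tsuga_robustus, Urocyon_arenarius, Yersinia_sylvestris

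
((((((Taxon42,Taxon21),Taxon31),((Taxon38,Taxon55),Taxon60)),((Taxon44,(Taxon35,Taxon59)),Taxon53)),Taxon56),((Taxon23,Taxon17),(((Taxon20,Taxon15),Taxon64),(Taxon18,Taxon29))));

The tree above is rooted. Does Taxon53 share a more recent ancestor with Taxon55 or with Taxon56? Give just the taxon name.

The MRCA of Taxon53 and Taxon55 subtends ((((Taxon42,Taxon21),Taxon31),((Taxon38,Taxon55),Taxon60)),((Taxon44,(Taxon35,Taxon59)),Taxon53)) (10 taxa).
The MRCA of Taxon53 and Taxon56 subtends (((((Taxon42,Taxon21),Taxon31),((Taxon38,Taxon55),Taxon60)),((Taxon44,(Taxon35,Taxon59)),Taxon53)),Taxon56) (11 taxa).
The first is nested inside the second, so Taxon53 shares a more recent common ancestor with Taxon55.

Taxon55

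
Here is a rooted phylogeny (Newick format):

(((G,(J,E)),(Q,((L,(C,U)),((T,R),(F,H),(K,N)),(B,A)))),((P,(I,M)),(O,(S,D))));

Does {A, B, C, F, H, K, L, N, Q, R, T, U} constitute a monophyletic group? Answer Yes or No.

The most recent common ancestor of these taxa subtends (Q,((L,(C,U)),((T,R),(F,H),(K,N)),(B,A))).
That clade has exactly 12 tips — every listed taxon and nothing else — so the group is monophyletic.

Yes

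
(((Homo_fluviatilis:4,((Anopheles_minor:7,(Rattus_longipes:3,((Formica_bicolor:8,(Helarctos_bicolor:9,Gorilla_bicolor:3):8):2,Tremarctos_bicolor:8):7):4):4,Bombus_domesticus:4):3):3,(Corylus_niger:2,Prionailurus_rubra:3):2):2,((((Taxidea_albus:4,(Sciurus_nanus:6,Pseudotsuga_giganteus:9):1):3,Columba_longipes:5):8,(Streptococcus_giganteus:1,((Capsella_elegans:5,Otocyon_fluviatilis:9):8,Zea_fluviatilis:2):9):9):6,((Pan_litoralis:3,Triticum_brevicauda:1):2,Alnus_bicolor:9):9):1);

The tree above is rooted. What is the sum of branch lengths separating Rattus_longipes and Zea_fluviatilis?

The path runs Rattus_longipes → … → MRCA → … → Zea_fluviatilis; the MRCA is the root of the tree.
Branch lengths along that path: 3 + 4 + 4 + 3 + 3 + 2 + 1 + 6 + 9 + 9 + 2 = 46.

46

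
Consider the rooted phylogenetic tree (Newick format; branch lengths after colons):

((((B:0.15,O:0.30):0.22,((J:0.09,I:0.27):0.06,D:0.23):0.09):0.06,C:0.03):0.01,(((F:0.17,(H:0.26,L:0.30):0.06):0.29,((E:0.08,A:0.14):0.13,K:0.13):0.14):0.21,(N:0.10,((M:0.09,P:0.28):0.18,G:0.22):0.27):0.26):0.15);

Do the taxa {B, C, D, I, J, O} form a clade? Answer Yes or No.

The most recent common ancestor of these taxa subtends (((B,O),((J,I),D)),C).
That clade has exactly 6 tips — every listed taxon and nothing else — so the group is monophyletic.

Yes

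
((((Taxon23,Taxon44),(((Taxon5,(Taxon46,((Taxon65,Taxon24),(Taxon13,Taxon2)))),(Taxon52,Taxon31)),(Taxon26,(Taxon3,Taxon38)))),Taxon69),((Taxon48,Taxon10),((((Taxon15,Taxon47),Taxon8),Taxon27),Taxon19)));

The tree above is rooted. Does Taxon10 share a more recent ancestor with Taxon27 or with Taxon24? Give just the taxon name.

Taxon27

The MRCA of Taxon10 and Taxon27 subtends ((Taxon48,Taxon10),((((Taxon15,Taxon47),Taxon8),Taxon27),Taxon19)) (7 taxa).
The MRCA of Taxon10 and Taxon24 is the root, subtending the entire tree (21 taxa).
The first is nested inside the second, so Taxon10 shares a more recent common ancestor with Taxon27.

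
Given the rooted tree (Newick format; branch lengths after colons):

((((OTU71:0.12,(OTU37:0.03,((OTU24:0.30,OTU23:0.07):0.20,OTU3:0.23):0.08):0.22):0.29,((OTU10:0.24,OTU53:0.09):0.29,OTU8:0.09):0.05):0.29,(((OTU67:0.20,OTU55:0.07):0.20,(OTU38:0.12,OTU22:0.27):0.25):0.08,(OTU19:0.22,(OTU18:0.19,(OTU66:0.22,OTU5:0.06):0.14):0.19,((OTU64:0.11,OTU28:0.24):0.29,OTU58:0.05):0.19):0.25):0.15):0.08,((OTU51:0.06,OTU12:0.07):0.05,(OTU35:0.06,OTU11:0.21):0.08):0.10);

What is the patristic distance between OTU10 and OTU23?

1.44

The path runs OTU10 → … → MRCA → … → OTU23; the MRCA is the node subtending ((OTU71,(OTU37,((OTU24,OTU23),OTU3))),((OTU10,OTU53),OTU8)).
Branch lengths along that path: 0.24 + 0.29 + 0.05 + 0.29 + 0.22 + 0.08 + 0.20 + 0.07 = 1.44.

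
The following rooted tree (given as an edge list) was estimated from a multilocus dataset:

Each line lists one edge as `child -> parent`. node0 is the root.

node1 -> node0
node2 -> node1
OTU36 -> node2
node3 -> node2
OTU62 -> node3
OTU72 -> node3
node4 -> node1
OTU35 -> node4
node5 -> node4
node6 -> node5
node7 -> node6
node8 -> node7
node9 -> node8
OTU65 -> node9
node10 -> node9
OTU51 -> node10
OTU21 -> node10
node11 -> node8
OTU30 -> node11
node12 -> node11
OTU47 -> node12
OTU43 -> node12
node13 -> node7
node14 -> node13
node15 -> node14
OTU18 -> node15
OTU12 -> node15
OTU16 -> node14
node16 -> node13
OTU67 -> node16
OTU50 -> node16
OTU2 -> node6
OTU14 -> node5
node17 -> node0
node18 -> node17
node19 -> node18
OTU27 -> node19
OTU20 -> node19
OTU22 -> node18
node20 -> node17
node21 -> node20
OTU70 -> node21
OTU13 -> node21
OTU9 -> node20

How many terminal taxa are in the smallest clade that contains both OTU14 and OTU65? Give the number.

The MRCA of OTU14 and OTU65 is the node subtending (((((OTU65,(OTU51,OTU21)),(OTU30,(OTU47,OTU43))),(((OTU18,OTU12),OTU16),(OTU67,OTU50))),OTU2),OTU14).
That clade contains 13 terminal taxa: OTU12, OTU14, OTU16, OTU18, OTU2, OTU21, OTU30, OTU43, OTU47, OTU50, OTU51, OTU65, OTU67.

13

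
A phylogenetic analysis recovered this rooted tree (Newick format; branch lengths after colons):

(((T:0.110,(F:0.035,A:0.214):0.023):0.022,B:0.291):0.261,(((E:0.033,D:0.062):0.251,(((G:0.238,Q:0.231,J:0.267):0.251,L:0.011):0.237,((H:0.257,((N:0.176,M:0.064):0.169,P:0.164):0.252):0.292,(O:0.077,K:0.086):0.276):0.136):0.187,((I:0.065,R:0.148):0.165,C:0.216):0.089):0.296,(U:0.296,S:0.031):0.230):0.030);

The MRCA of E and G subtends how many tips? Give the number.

15

The MRCA of E and G is the node subtending ((E,D),(((G,Q,J),L),((H,((N,M),P)),(O,K))),((I,R),C)).
That clade contains 15 terminal taxa: C, D, E, G, H, I, J, K, L, M, N, O, P, Q, R.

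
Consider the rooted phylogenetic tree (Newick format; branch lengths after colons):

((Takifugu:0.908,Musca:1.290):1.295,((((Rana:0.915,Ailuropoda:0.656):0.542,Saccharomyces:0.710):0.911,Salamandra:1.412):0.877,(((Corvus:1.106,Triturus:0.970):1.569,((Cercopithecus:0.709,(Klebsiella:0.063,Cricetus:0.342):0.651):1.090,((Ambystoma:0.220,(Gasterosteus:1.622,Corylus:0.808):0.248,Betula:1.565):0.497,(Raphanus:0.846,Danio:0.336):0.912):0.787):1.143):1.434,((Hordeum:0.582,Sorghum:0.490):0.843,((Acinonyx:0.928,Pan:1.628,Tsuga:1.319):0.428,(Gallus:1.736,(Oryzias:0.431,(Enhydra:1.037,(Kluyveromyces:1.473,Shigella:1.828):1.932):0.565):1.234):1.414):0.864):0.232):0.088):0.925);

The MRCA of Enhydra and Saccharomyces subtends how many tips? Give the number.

25

The MRCA of Enhydra and Saccharomyces is the node subtending ((((Rana,Ailuropoda),Saccharomyces),Salamandra),(((Corvus,Triturus),((Cercopithecus,(Klebsiella,Cricetus)),((Ambystoma,(Gasterosteus,Corylus),Betula),(Raphanus,Danio)))),((Hordeum,Sorghum),((Acinonyx,Pan,Tsuga),(Gallus,(Oryzias,(Enhydra,(Kluyveromyces,Shigella)))))))).
That clade contains 25 terminal taxa: Acinonyx, Ailuropoda, Ambystoma, Betula, Cercopithecus, Corvus, Corylus, Cricetus, Danio, Enhydra, Gallus, Gasterosteus, Hordeum, Klebsiella, Kluyveromyces, Oryzias, Pan, Rana, Raphanus, Saccharomyces, Salamandra, Shigella, Sorghum, Triturus, Tsuga.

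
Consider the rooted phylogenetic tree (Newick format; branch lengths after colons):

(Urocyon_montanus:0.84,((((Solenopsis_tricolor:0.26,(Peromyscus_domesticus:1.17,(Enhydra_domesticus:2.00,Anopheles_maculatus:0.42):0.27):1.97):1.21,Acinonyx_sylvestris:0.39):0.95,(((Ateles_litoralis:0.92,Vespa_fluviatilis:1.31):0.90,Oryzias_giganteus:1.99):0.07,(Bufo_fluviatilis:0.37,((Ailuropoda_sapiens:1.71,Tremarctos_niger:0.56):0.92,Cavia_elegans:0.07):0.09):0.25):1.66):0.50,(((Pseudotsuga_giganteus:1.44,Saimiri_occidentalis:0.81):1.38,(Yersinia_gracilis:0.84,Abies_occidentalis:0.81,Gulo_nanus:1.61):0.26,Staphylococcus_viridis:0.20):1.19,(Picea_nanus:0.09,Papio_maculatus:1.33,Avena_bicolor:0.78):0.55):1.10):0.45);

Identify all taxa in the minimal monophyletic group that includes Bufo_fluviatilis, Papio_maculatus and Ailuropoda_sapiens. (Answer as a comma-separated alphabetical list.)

Abies_occidentalis, Acinonyx_sylvestris, Ailuropoda_sapiens, Anopheles_maculatus, Ateles_litoralis, Avena_bicolor, Bufo_fluviatilis, Cavia_elegans, Enhydra_domesticus, Gulo_nanus, Oryzias_giganteus, Papio_maculatus, Peromyscus_domesticus, Picea_nanus, Pseudotsuga_giganteus, Saimiri_occidentalis, Solenopsis_tricolor, Staphylococcus_viridis, Tremarctos_niger, Vespa_fluviatilis, Yersinia_gracilis

Tracing Bufo_fluviatilis: it sits inside (Bufo_fluviatilis,((Ailuropoda_sapiens,Tremarctos_niger),Cavia_elegans)).
Tracing Papio_maculatus: it sits inside (Picea_nanus,Papio_maculatus,Avena_bicolor).
Tracing Ailuropoda_sapiens: it sits inside (Ailuropoda_sapiens,Tremarctos_niger).
The smallest clade enclosing all 3 is ((((Solenopsis_tricolor,(Peromyscus_domesticus,(Enhydra_domesticus,Anopheles_maculatus))),Acinonyx_sylvestris),(((Ateles_litoralis,Vespa_fluviatilis),Oryzias_giganteus),(Bufo_fluviatilis,((Ailuropoda_sapiens,Tremarctos_niger),Cavia_elegans)))),(((Pseudotsuga_giganteus,Saimiri_occidentalis),(Yersinia_gracilis,Abies_occidentalis,Gulo_nanus),Staphylococcus_viridis),(Picea_nanus,Papio_maculatus,Avena_bicolor))); the answer is its 21 terminal taxa in alphabetical order.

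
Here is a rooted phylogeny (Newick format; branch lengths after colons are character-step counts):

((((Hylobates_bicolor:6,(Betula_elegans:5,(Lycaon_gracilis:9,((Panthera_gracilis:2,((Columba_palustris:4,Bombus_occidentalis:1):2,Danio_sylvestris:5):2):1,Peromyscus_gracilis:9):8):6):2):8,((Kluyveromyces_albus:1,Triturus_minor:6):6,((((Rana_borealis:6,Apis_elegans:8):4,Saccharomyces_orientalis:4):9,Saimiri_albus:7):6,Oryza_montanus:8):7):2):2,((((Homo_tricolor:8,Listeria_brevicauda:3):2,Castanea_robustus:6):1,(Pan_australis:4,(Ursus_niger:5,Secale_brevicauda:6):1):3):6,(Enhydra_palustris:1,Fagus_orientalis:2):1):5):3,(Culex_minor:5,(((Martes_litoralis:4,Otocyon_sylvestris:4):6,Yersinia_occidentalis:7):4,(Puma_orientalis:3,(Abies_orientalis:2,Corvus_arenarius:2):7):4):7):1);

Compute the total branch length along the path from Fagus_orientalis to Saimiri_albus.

The path runs Fagus_orientalis → … → MRCA → … → Saimiri_albus; the MRCA is the node subtending (((Hylobates_bicolor,(Betula_elegans,(Lycaon_gracilis,((Panthera_gracilis,((Columba_palustris,Bombus_occidentalis),Danio_sylvestris)),Peromyscus_gracilis)))),((Kluyveromyces_albus,Triturus_minor),((((Rana_borealis,Apis_elegans),Saccharomyces_orientalis),Saimiri_albus),Oryza_montanus))),((((Homo_tricolor,Listeria_brevicauda),Castanea_robustus),(Pan_australis,(Ursus_niger,Secale_brevicauda))),(Enhydra_palustris,Fagus_orientalis))).
Branch lengths along that path: 2 + 1 + 5 + 2 + 2 + 7 + 6 + 7 = 32.

32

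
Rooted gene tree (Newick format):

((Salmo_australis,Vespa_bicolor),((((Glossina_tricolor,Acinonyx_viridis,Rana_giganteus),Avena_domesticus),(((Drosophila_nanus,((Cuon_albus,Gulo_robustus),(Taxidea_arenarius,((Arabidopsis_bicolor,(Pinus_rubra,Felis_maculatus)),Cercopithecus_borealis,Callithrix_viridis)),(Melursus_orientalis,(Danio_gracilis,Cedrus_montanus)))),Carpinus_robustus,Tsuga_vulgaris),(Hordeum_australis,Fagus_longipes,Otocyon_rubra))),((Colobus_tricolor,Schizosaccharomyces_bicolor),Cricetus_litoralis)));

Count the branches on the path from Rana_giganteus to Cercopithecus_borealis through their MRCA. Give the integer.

10

The MRCA of Rana_giganteus and Cercopithecus_borealis is the node subtending (((Glossina_tricolor,Acinonyx_viridis,Rana_giganteus),Avena_domesticus),(((Drosophila_nanus,((Cuon_albus,Gulo_robustus),(Taxidea_arenarius,((Arabidopsis_bicolor,(Pinus_rubra,Felis_maculatus)),Cercopithecus_borealis,Callithrix_viridis)),(Melursus_orientalis,(Danio_gracilis,Cedrus_montanus)))),Carpinus_robustus,Tsuga_vulgaris),(Hordeum_australis,Fagus_longipes,Otocyon_rubra))).
From Rana_giganteus up to that node: 3 branches. From Cercopithecus_borealis up to the same node: 7 branches. Total: 3 + 7 = 10.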